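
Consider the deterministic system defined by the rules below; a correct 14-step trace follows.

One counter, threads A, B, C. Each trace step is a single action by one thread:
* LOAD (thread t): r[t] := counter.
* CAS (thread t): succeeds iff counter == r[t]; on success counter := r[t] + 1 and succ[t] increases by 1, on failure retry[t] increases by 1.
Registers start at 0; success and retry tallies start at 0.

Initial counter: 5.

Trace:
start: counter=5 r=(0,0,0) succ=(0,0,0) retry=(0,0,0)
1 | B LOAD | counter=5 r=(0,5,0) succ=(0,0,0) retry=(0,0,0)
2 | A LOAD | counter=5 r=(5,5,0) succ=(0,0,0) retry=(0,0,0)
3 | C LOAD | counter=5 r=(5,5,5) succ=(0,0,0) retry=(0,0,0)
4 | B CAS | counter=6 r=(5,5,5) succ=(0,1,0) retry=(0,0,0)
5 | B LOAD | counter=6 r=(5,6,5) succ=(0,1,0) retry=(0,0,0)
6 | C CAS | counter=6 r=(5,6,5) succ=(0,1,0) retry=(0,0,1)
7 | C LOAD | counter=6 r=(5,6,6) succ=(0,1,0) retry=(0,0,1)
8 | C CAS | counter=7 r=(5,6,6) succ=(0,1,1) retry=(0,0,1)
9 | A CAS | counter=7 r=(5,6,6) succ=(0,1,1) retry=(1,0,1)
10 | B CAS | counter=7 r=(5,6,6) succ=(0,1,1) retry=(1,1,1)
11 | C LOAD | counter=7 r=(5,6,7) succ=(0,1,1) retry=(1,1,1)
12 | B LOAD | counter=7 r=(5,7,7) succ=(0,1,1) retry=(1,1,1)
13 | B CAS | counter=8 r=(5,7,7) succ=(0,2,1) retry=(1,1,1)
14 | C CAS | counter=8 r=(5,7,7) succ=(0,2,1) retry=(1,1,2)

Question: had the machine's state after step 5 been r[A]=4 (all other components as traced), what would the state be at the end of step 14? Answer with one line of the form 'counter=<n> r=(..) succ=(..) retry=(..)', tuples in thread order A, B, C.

counter=8 r=(4,7,7) succ=(0,2,1) retry=(1,1,2)

state after step 5 := counter=6 r=(4,6,5) succ=(0,1,0) retry=(0,0,0)
6 | C CAS | counter=6 r=(4,6,5) succ=(0,1,0) retry=(0,0,1)
7 | C LOAD | counter=6 r=(4,6,6) succ=(0,1,0) retry=(0,0,1)
8 | C CAS | counter=7 r=(4,6,6) succ=(0,1,1) retry=(0,0,1)
9 | A CAS | counter=7 r=(4,6,6) succ=(0,1,1) retry=(1,0,1)
10 | B CAS | counter=7 r=(4,6,6) succ=(0,1,1) retry=(1,1,1)
11 | C LOAD | counter=7 r=(4,6,7) succ=(0,1,1) retry=(1,1,1)
12 | B LOAD | counter=7 r=(4,7,7) succ=(0,1,1) retry=(1,1,1)
13 | B CAS | counter=8 r=(4,7,7) succ=(0,2,1) retry=(1,1,1)
14 | C CAS | counter=8 r=(4,7,7) succ=(0,2,1) retry=(1,1,2)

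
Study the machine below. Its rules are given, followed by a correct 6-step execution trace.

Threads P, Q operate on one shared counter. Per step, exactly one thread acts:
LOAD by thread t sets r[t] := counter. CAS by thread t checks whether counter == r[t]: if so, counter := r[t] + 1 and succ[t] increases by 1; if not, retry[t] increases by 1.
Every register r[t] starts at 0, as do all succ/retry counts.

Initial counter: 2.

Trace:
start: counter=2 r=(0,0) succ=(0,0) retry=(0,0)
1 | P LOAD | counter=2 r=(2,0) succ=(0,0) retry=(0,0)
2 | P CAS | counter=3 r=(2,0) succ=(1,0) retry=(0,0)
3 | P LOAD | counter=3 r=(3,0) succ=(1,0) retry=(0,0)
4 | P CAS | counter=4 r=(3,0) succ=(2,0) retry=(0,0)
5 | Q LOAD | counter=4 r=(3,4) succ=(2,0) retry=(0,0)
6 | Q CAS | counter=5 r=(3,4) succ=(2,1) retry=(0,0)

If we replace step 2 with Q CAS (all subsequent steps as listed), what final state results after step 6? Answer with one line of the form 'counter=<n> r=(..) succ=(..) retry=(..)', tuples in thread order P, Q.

(re-executing from step 2 with the substitution; state before step 2: counter=2 r=(2,0) succ=(0,0) retry=(0,0))
2 | Q CAS | counter=2 r=(2,0) succ=(0,0) retry=(0,1)
3 | P LOAD | counter=2 r=(2,0) succ=(0,0) retry=(0,1)
4 | P CAS | counter=3 r=(2,0) succ=(1,0) retry=(0,1)
5 | Q LOAD | counter=3 r=(2,3) succ=(1,0) retry=(0,1)
6 | Q CAS | counter=4 r=(2,3) succ=(1,1) retry=(0,1)

counter=4 r=(2,3) succ=(1,1) retry=(0,1)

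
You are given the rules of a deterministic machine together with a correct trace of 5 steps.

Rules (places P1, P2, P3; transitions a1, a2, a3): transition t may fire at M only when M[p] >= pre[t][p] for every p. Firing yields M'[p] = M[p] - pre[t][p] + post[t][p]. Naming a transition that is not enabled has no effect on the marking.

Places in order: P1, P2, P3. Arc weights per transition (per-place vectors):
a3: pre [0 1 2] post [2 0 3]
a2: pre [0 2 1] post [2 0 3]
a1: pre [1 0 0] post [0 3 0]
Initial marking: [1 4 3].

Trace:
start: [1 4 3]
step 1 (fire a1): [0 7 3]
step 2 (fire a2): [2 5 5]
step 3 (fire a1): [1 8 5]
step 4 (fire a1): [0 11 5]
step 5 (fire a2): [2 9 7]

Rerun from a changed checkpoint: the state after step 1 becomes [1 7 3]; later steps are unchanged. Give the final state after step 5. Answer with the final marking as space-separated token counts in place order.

state after step 1 := [1 7 3]
step 2 (fire a2): [3 5 5]
step 3 (fire a1): [2 8 5]
step 4 (fire a1): [1 11 5]
step 5 (fire a2): [3 9 7]

3 9 7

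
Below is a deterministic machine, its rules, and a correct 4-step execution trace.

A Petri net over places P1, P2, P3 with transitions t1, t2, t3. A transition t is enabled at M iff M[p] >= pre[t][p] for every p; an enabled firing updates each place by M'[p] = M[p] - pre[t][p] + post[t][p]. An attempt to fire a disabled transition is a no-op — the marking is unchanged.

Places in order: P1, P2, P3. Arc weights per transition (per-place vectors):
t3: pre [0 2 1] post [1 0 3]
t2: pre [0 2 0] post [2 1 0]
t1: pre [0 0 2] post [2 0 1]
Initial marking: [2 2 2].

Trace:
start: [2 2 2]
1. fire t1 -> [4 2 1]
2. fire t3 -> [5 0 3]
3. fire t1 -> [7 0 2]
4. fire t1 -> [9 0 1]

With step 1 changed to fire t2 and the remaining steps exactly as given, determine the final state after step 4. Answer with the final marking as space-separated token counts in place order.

6 1 1

(re-executing from step 1 with the substitution; state before step 1: [2 2 2])
1. fire t2 -> [4 1 2]
2. fire t3 -> [4 1 2]
3. fire t1 -> [6 1 1]
4. fire t1 -> [6 1 1]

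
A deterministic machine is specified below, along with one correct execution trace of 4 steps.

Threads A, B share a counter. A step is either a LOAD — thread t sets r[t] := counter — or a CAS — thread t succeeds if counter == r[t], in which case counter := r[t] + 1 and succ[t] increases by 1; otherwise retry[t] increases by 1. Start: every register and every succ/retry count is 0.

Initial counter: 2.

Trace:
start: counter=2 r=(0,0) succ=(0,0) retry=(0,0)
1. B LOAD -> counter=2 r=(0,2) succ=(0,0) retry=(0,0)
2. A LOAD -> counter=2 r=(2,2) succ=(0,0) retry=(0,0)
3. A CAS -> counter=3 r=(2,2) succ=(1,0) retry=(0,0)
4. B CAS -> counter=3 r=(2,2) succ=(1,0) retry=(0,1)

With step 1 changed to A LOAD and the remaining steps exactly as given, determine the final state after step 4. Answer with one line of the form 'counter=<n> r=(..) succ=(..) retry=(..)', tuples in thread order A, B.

counter=3 r=(2,0) succ=(1,0) retry=(0,1)

(re-executing from step 1 with the substitution; state before step 1: counter=2 r=(0,0) succ=(0,0) retry=(0,0))
1. A LOAD -> counter=2 r=(2,0) succ=(0,0) retry=(0,0)
2. A LOAD -> counter=2 r=(2,0) succ=(0,0) retry=(0,0)
3. A CAS -> counter=3 r=(2,0) succ=(1,0) retry=(0,0)
4. B CAS -> counter=3 r=(2,0) succ=(1,0) retry=(0,1)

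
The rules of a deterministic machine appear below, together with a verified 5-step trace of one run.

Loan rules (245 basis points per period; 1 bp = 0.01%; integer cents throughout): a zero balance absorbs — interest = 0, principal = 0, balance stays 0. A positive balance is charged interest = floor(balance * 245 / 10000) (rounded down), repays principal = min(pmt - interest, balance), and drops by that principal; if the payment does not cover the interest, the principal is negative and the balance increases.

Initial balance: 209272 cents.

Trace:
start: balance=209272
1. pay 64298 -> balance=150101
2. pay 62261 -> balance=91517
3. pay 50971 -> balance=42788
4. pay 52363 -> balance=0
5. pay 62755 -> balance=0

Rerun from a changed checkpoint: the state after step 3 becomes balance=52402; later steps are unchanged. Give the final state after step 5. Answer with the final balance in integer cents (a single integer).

0

state after step 3 := balance=52402
4. pay 52363 -> balance=1322
5. pay 62755 -> balance=0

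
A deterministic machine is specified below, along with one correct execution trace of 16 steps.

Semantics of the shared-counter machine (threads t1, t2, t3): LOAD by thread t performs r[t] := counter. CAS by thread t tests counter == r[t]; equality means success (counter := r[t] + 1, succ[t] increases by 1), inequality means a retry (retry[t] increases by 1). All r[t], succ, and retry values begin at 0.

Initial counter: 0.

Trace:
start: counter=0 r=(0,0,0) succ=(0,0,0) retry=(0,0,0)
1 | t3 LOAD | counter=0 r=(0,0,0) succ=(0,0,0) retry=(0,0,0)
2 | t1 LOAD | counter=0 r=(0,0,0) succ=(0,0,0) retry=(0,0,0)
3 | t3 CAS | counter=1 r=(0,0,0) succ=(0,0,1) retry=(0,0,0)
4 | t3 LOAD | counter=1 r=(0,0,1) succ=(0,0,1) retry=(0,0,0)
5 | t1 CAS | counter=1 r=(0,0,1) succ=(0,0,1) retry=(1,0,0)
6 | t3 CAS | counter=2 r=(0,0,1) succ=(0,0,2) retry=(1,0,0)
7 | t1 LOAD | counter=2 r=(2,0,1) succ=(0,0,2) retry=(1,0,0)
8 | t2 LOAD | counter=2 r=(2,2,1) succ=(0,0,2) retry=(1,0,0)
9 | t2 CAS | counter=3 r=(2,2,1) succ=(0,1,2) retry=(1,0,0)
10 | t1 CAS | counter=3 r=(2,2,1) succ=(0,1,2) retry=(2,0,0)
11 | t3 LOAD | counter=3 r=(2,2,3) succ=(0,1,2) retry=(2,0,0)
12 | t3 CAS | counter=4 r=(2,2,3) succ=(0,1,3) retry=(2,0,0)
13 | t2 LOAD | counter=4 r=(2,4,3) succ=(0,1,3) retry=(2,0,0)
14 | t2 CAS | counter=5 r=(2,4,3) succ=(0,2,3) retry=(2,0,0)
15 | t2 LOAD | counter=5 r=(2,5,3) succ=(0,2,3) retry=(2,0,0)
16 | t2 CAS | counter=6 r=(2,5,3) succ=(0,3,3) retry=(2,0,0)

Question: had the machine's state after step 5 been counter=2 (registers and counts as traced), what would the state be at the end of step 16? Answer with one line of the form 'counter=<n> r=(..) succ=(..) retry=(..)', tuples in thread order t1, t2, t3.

counter=6 r=(2,5,3) succ=(0,3,2) retry=(2,0,1)

state after step 5 := counter=2 r=(0,0,1) succ=(0,0,1) retry=(1,0,0)
6 | t3 CAS | counter=2 r=(0,0,1) succ=(0,0,1) retry=(1,0,1)
7 | t1 LOAD | counter=2 r=(2,0,1) succ=(0,0,1) retry=(1,0,1)
8 | t2 LOAD | counter=2 r=(2,2,1) succ=(0,0,1) retry=(1,0,1)
9 | t2 CAS | counter=3 r=(2,2,1) succ=(0,1,1) retry=(1,0,1)
10 | t1 CAS | counter=3 r=(2,2,1) succ=(0,1,1) retry=(2,0,1)
11 | t3 LOAD | counter=3 r=(2,2,3) succ=(0,1,1) retry=(2,0,1)
12 | t3 CAS | counter=4 r=(2,2,3) succ=(0,1,2) retry=(2,0,1)
13 | t2 LOAD | counter=4 r=(2,4,3) succ=(0,1,2) retry=(2,0,1)
14 | t2 CAS | counter=5 r=(2,4,3) succ=(0,2,2) retry=(2,0,1)
15 | t2 LOAD | counter=5 r=(2,5,3) succ=(0,2,2) retry=(2,0,1)
16 | t2 CAS | counter=6 r=(2,5,3) succ=(0,3,2) retry=(2,0,1)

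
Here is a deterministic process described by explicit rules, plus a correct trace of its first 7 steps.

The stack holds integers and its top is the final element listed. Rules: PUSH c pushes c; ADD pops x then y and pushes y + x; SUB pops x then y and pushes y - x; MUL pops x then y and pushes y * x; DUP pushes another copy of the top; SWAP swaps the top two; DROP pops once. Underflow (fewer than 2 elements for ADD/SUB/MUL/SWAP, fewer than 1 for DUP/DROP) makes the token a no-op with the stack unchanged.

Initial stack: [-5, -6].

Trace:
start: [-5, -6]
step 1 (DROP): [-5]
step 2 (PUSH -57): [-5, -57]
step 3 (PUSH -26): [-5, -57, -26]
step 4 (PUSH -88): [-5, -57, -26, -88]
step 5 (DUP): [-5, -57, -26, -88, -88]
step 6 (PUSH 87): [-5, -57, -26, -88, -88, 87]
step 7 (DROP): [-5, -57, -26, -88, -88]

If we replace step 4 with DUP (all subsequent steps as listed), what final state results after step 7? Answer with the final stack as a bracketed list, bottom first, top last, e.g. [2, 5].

[-5, -57, -26, -26, -26]

(re-executing from step 4 with the substitution; state before step 4: [-5, -57, -26])
step 4 (DUP): [-5, -57, -26, -26]
step 5 (DUP): [-5, -57, -26, -26, -26]
step 6 (PUSH 87): [-5, -57, -26, -26, -26, 87]
step 7 (DROP): [-5, -57, -26, -26, -26]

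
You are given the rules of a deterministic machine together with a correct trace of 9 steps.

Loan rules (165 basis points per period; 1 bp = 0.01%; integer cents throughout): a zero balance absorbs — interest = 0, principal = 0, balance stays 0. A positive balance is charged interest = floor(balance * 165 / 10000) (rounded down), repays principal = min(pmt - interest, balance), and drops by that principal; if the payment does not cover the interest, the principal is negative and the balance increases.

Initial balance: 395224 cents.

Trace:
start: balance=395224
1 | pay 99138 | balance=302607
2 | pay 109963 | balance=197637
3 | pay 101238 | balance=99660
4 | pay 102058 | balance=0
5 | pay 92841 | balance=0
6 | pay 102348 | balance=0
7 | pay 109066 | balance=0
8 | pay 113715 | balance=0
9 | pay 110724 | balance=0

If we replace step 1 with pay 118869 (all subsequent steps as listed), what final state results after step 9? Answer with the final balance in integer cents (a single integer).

0

(re-executing from step 1 with the substitution; state before step 1: balance=395224)
1 | pay 118869 | balance=282876
2 | pay 109963 | balance=177580
3 | pay 101238 | balance=79272
4 | pay 102058 | balance=0
5 | pay 92841 | balance=0
6 | pay 102348 | balance=0
7 | pay 109066 | balance=0
8 | pay 113715 | balance=0
9 | pay 110724 | balance=0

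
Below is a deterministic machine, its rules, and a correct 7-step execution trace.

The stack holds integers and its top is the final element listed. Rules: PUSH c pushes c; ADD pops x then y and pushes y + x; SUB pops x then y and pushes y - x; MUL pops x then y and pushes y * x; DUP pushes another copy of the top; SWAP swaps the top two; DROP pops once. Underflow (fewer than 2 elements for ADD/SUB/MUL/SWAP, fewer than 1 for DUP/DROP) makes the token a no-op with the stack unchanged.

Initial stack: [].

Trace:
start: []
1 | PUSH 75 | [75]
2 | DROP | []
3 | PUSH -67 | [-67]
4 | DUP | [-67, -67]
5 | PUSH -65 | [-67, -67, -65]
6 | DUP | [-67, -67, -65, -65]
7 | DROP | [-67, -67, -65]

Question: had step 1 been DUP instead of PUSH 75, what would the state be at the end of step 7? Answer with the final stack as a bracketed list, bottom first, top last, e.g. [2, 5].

[-67, -67, -65]

(re-executing from step 1 with the substitution; state before step 1: [])
1 | DUP | []
2 | DROP | []
3 | PUSH -67 | [-67]
4 | DUP | [-67, -67]
5 | PUSH -65 | [-67, -67, -65]
6 | DUP | [-67, -67, -65, -65]
7 | DROP | [-67, -67, -65]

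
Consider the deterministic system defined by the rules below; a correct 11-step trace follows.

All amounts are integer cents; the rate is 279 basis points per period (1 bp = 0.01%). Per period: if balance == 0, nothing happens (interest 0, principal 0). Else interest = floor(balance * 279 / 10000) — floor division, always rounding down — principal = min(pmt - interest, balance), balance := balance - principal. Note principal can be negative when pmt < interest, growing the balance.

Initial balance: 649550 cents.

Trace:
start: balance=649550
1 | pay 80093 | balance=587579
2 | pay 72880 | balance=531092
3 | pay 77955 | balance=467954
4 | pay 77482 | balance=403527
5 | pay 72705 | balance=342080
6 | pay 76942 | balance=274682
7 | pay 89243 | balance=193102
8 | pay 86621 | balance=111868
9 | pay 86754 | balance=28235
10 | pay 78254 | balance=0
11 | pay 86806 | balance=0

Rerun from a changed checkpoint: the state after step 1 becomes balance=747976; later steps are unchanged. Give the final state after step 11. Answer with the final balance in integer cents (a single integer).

73792

state after step 1 := balance=747976
2 | pay 72880 | balance=695964
3 | pay 77955 | balance=637426
4 | pay 77482 | balance=577728
5 | pay 72705 | balance=521141
6 | pay 76942 | balance=458738
7 | pay 89243 | balance=382293
8 | pay 86621 | balance=306337
9 | pay 86754 | balance=228129
10 | pay 78254 | balance=156239
11 | pay 86806 | balance=73792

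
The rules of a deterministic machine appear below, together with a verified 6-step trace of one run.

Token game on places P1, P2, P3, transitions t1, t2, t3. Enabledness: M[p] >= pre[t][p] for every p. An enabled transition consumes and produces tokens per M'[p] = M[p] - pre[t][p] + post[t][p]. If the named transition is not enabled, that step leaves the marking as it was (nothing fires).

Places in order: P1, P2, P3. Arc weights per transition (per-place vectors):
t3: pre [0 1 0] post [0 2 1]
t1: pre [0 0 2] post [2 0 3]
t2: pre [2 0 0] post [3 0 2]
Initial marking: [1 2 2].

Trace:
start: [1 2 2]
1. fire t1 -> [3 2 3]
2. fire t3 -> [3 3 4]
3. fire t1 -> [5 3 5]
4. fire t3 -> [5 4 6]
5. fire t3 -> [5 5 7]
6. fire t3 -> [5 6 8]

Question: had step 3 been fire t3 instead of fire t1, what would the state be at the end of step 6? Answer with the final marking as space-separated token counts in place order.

(re-executing from step 3 with the substitution; state before step 3: [3 3 4])
3. fire t3 -> [3 4 5]
4. fire t3 -> [3 5 6]
5. fire t3 -> [3 6 7]
6. fire t3 -> [3 7 8]

3 7 8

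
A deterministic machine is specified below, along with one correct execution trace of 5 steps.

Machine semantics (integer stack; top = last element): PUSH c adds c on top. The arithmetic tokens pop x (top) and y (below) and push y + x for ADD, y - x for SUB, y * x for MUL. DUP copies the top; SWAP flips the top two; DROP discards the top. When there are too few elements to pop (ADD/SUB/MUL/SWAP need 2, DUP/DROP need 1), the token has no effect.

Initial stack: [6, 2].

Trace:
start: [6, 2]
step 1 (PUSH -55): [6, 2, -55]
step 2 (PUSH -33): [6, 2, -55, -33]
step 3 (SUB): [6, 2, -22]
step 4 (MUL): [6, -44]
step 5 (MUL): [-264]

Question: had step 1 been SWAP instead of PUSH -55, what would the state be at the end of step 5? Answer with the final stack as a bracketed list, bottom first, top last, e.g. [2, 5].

(re-executing from step 1 with the substitution; state before step 1: [6, 2])
step 1 (SWAP): [2, 6]
step 2 (PUSH -33): [2, 6, -33]
step 3 (SUB): [2, 39]
step 4 (MUL): [78]
step 5 (MUL): [78]

[78]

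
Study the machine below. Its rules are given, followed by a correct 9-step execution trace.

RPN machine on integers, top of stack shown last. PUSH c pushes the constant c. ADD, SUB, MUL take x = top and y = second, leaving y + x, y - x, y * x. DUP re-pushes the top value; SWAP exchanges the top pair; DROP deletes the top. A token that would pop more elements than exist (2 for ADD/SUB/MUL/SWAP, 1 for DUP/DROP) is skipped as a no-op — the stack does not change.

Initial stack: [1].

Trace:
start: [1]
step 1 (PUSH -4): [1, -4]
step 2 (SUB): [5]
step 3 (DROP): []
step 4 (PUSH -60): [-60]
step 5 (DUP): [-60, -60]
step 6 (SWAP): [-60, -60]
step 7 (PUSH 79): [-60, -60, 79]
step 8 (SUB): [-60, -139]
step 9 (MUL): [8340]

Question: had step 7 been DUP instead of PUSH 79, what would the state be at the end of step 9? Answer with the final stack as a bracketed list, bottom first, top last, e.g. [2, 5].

[0]

(re-executing from step 7 with the substitution; state before step 7: [-60, -60])
step 7 (DUP): [-60, -60, -60]
step 8 (SUB): [-60, 0]
step 9 (MUL): [0]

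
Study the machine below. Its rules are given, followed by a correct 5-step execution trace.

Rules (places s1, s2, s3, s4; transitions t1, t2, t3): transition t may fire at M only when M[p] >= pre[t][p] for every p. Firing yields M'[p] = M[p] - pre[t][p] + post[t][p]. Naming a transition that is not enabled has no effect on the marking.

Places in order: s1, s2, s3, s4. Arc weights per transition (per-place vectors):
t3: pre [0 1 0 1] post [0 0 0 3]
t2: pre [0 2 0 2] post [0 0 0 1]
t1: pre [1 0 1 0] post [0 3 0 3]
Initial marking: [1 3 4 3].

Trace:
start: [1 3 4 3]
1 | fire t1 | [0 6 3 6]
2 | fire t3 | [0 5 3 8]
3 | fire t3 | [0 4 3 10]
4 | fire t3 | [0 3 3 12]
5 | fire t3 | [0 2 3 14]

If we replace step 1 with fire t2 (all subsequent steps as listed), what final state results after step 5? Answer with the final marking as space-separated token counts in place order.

(re-executing from step 1 with the substitution; state before step 1: [1 3 4 3])
1 | fire t2 | [1 1 4 2]
2 | fire t3 | [1 0 4 4]
3 | fire t3 | [1 0 4 4]
4 | fire t3 | [1 0 4 4]
5 | fire t3 | [1 0 4 4]

1 0 4 4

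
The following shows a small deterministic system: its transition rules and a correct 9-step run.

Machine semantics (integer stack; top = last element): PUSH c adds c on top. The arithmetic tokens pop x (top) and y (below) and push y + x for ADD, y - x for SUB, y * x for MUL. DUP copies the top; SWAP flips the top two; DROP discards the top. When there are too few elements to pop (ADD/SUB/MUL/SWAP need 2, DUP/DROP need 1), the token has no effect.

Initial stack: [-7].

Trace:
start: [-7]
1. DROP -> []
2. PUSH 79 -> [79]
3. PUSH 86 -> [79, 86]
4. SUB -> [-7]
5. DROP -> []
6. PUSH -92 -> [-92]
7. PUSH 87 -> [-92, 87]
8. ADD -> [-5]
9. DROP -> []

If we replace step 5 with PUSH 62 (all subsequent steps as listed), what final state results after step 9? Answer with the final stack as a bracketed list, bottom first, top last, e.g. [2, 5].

(re-executing from step 5 with the substitution; state before step 5: [-7])
5. PUSH 62 -> [-7, 62]
6. PUSH -92 -> [-7, 62, -92]
7. PUSH 87 -> [-7, 62, -92, 87]
8. ADD -> [-7, 62, -5]
9. DROP -> [-7, 62]

[-7, 62]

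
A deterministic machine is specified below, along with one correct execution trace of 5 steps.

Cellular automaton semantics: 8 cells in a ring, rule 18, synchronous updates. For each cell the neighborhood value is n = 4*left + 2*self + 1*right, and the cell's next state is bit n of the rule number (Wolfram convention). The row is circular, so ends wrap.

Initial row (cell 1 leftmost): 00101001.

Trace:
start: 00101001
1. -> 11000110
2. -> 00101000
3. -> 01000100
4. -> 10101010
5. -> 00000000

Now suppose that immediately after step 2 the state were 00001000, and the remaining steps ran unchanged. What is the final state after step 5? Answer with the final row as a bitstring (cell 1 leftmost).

state after step 2 := 00001000
3. -> 00010100
4. -> 00100010
5. -> 01010101

01010101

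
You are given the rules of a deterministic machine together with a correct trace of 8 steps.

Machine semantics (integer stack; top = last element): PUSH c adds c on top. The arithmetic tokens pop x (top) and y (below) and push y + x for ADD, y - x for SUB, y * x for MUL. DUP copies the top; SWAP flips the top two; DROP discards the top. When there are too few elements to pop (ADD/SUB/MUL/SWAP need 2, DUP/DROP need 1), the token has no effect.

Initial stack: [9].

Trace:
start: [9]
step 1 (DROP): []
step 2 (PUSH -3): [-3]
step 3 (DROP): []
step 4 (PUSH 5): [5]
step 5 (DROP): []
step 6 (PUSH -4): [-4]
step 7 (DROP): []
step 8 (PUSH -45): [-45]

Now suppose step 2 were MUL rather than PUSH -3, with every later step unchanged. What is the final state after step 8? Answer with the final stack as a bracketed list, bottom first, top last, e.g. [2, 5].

(re-executing from step 2 with the substitution; state before step 2: [])
step 2 (MUL): []
step 3 (DROP): []
step 4 (PUSH 5): [5]
step 5 (DROP): []
step 6 (PUSH -4): [-4]
step 7 (DROP): []
step 8 (PUSH -45): [-45]

[-45]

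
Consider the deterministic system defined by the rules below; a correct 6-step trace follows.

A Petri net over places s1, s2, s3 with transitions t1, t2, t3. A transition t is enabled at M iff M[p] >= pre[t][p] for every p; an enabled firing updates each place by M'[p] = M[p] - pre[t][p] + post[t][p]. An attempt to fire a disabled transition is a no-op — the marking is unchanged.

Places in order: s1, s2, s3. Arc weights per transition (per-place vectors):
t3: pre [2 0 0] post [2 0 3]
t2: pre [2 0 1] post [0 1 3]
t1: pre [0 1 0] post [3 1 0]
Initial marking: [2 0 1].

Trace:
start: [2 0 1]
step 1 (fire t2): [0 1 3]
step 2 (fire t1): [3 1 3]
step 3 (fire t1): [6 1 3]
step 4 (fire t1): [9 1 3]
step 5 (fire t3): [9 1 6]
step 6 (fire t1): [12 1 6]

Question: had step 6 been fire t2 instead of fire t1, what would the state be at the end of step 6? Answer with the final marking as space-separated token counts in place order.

7 2 8

(re-executing from step 6 with the substitution; state before step 6: [9 1 6])
step 6 (fire t2): [7 2 8]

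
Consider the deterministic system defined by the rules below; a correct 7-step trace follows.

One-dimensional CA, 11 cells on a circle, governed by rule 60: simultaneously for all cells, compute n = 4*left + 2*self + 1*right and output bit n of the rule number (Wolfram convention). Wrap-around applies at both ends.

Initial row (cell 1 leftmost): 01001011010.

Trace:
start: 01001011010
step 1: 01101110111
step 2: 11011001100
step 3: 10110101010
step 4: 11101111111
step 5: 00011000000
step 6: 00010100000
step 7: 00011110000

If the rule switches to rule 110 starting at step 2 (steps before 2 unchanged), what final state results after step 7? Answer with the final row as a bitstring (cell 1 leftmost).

(re-executing steps 2..7 under rule 110; state before step 2: 01101110111)
step 2: 11111011101
step 3: 00001110111
step 4: 00011011101
step 5: 00111110111
step 6: 01100011101
step 7: 11100110111

11100110111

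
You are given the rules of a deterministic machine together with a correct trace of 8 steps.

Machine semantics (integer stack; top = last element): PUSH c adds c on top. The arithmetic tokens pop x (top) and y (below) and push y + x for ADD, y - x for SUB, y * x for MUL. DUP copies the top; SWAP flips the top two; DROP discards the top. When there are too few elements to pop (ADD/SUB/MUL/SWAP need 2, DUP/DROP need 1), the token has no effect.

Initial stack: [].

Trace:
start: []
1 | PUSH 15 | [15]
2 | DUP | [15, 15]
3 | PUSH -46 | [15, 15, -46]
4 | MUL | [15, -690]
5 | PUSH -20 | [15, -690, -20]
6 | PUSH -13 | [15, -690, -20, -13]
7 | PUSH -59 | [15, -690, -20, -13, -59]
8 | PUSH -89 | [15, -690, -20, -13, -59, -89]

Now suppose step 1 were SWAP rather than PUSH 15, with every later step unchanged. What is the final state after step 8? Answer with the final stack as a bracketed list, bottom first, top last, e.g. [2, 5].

(re-executing from step 1 with the substitution; state before step 1: [])
1 | SWAP | []
2 | DUP | []
3 | PUSH -46 | [-46]
4 | MUL | [-46]
5 | PUSH -20 | [-46, -20]
6 | PUSH -13 | [-46, -20, -13]
7 | PUSH -59 | [-46, -20, -13, -59]
8 | PUSH -89 | [-46, -20, -13, -59, -89]

[-46, -20, -13, -59, -89]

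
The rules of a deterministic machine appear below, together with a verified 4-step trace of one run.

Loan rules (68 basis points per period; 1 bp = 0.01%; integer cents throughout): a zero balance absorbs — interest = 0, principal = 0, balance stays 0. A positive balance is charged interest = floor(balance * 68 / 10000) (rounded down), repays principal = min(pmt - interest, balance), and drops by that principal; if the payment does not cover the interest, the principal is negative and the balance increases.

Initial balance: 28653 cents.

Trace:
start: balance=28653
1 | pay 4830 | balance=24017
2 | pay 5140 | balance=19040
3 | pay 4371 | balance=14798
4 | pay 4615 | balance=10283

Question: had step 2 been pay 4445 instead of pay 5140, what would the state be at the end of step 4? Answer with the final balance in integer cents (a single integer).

10988

(re-executing from step 2 with the substitution; state before step 2: balance=24017)
2 | pay 4445 | balance=19735
3 | pay 4371 | balance=15498
4 | pay 4615 | balance=10988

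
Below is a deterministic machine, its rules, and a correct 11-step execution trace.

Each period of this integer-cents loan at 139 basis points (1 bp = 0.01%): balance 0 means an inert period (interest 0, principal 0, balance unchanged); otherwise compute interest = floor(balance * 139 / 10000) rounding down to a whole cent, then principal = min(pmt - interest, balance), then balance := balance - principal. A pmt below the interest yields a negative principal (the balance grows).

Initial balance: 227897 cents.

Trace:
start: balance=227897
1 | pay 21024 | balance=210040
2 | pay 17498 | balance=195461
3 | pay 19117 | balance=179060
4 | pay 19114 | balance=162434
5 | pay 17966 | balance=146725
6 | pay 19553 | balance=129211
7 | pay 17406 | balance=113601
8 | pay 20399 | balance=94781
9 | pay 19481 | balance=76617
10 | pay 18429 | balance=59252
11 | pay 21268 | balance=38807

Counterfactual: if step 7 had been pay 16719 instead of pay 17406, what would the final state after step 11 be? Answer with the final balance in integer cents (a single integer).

(re-executing from step 7 with the substitution; state before step 7: balance=129211)
7 | pay 16719 | balance=114288
8 | pay 20399 | balance=95477
9 | pay 19481 | balance=77323
10 | pay 18429 | balance=59968
11 | pay 21268 | balance=39533

39533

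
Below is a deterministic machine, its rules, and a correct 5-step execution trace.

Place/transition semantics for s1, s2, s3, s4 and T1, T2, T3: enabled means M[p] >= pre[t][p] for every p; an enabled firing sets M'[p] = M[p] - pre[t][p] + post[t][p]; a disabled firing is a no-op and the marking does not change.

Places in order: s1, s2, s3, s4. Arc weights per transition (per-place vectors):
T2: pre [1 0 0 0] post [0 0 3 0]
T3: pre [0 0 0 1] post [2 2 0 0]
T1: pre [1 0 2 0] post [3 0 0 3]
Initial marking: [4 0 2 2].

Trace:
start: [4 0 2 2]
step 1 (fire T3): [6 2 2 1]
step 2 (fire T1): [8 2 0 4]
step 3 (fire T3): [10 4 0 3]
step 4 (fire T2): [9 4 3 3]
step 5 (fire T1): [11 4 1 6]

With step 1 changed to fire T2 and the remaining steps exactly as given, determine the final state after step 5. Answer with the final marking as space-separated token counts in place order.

8 2 4 7

(re-executing from step 1 with the substitution; state before step 1: [4 0 2 2])
step 1 (fire T2): [3 0 5 2]
step 2 (fire T1): [5 0 3 5]
step 3 (fire T3): [7 2 3 4]
step 4 (fire T2): [6 2 6 4]
step 5 (fire T1): [8 2 4 7]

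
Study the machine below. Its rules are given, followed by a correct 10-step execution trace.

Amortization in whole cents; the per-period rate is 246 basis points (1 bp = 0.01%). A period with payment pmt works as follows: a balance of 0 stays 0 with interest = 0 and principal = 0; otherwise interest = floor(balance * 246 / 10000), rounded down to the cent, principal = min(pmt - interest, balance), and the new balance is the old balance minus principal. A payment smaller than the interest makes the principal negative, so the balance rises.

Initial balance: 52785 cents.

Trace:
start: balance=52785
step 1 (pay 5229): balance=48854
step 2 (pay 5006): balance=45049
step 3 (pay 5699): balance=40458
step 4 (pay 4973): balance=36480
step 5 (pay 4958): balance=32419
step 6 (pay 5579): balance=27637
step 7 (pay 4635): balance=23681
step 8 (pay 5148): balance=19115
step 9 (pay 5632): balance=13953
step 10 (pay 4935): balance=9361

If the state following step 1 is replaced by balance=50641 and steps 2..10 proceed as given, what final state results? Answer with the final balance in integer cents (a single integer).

state after step 1 := balance=50641
step 2 (pay 5006): balance=46880
step 3 (pay 5699): balance=42334
step 4 (pay 4973): balance=38402
step 5 (pay 4958): balance=34388
step 6 (pay 5579): balance=29654
step 7 (pay 4635): balance=25748
step 8 (pay 5148): balance=21233
step 9 (pay 5632): balance=16123
step 10 (pay 4935): balance=11584

11584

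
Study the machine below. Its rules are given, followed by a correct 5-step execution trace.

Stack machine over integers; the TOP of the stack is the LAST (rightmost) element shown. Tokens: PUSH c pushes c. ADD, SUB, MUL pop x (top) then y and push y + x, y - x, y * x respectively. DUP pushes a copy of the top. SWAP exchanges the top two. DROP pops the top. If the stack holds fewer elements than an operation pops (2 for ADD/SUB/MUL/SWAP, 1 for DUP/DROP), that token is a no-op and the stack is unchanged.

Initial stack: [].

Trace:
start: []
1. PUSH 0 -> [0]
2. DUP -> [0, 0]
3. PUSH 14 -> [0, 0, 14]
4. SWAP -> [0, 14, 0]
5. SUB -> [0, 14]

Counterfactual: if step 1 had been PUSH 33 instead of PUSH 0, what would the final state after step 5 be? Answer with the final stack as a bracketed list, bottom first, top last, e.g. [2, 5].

[33, -19]

(re-executing from step 1 with the substitution; state before step 1: [])
1. PUSH 33 -> [33]
2. DUP -> [33, 33]
3. PUSH 14 -> [33, 33, 14]
4. SWAP -> [33, 14, 33]
5. SUB -> [33, -19]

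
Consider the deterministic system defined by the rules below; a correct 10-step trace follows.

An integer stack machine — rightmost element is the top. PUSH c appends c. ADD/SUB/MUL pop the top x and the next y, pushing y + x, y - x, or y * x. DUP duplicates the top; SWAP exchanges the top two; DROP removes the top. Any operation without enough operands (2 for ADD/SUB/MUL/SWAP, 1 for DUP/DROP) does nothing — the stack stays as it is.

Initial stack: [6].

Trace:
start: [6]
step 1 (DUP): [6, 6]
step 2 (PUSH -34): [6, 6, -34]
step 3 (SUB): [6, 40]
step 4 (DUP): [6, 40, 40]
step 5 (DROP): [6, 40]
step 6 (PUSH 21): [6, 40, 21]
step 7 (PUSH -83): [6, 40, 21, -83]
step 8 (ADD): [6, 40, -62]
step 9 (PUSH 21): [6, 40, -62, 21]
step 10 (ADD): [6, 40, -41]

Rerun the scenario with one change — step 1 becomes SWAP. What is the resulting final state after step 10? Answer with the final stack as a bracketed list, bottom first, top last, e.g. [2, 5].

[40, -41]

(re-executing from step 1 with the substitution; state before step 1: [6])
step 1 (SWAP): [6]
step 2 (PUSH -34): [6, -34]
step 3 (SUB): [40]
step 4 (DUP): [40, 40]
step 5 (DROP): [40]
step 6 (PUSH 21): [40, 21]
step 7 (PUSH -83): [40, 21, -83]
step 8 (ADD): [40, -62]
step 9 (PUSH 21): [40, -62, 21]
step 10 (ADD): [40, -41]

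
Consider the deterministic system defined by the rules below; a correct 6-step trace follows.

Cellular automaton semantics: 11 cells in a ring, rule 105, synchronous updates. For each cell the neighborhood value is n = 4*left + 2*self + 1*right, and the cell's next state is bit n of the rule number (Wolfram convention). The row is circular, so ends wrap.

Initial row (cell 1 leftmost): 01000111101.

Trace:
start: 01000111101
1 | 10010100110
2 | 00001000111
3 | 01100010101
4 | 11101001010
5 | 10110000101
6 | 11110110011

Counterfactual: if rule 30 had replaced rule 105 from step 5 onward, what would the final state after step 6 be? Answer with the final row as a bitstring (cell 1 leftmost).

(re-executing steps 5..6 under rule 30; state before step 5: 11101001010)
5 | 10001111010
6 | 11011000010

11011000010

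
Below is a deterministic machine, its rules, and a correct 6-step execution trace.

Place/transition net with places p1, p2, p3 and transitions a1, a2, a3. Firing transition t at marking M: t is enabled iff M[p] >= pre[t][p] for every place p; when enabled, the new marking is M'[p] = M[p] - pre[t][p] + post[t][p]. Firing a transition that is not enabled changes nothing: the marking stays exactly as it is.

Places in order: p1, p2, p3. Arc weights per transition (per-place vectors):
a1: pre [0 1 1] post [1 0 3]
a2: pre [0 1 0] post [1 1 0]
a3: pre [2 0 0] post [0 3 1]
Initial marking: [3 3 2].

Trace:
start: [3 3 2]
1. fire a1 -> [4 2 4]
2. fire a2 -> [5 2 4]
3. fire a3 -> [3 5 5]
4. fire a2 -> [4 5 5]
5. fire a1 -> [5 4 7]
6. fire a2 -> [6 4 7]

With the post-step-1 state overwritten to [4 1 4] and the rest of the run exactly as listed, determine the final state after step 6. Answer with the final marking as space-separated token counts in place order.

6 3 7

state after step 1 := [4 1 4]
2. fire a2 -> [5 1 4]
3. fire a3 -> [3 4 5]
4. fire a2 -> [4 4 5]
5. fire a1 -> [5 3 7]
6. fire a2 -> [6 3 7]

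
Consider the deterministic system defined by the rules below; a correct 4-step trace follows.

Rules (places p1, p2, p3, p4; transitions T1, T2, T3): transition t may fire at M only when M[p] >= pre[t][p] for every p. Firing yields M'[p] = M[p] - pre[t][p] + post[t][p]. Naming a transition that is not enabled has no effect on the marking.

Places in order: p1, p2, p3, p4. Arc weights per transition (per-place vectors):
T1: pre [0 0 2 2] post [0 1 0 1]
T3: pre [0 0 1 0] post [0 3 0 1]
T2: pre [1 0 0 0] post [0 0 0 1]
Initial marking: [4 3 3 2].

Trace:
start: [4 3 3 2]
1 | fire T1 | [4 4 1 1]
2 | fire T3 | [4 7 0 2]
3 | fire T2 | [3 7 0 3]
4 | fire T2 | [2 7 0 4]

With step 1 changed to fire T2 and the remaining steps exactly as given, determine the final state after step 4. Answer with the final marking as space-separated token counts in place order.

1 6 2 6

(re-executing from step 1 with the substitution; state before step 1: [4 3 3 2])
1 | fire T2 | [3 3 3 3]
2 | fire T3 | [3 6 2 4]
3 | fire T2 | [2 6 2 5]
4 | fire T2 | [1 6 2 6]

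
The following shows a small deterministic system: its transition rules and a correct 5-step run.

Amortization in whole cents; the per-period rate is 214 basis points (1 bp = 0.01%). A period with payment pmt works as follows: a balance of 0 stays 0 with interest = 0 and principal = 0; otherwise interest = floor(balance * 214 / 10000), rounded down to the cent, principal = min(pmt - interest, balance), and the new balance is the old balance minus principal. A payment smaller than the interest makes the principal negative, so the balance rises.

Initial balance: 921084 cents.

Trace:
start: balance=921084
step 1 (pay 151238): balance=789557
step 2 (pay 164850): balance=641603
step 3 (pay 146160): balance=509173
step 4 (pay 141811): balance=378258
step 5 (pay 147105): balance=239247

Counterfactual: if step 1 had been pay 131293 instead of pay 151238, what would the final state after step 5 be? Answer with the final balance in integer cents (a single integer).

(re-executing from step 1 with the substitution; state before step 1: balance=921084)
step 1 (pay 131293): balance=809502
step 2 (pay 164850): balance=661975
step 3 (pay 146160): balance=529981
step 4 (pay 141811): balance=399511
step 5 (pay 147105): balance=260955

260955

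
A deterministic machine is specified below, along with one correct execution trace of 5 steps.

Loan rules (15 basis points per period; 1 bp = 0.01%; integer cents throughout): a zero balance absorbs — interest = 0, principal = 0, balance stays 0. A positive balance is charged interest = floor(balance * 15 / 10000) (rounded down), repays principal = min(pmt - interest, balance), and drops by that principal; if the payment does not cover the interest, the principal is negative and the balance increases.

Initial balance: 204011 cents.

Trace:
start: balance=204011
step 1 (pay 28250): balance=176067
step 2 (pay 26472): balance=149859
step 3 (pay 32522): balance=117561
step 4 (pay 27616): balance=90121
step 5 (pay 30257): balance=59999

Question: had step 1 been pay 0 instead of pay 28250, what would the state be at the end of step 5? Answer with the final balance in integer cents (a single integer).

88418

(re-executing from step 1 with the substitution; state before step 1: balance=204011)
step 1 (pay 0): balance=204317
step 2 (pay 26472): balance=178151
step 3 (pay 32522): balance=145896
step 4 (pay 27616): balance=118498
step 5 (pay 30257): balance=88418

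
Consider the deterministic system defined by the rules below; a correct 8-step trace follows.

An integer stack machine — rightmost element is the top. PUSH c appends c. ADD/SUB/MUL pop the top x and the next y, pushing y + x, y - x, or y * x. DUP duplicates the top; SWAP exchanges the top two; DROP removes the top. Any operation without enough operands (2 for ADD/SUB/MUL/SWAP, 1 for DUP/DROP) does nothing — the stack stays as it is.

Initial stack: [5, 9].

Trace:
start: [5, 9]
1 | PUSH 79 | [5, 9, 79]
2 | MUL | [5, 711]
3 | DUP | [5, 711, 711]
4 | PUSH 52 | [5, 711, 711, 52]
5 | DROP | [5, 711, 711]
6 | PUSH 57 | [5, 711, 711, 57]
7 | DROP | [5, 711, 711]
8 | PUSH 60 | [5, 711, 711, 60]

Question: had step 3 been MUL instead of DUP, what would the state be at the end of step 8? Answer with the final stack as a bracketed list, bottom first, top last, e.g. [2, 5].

(re-executing from step 3 with the substitution; state before step 3: [5, 711])
3 | MUL | [3555]
4 | PUSH 52 | [3555, 52]
5 | DROP | [3555]
6 | PUSH 57 | [3555, 57]
7 | DROP | [3555]
8 | PUSH 60 | [3555, 60]

[3555, 60]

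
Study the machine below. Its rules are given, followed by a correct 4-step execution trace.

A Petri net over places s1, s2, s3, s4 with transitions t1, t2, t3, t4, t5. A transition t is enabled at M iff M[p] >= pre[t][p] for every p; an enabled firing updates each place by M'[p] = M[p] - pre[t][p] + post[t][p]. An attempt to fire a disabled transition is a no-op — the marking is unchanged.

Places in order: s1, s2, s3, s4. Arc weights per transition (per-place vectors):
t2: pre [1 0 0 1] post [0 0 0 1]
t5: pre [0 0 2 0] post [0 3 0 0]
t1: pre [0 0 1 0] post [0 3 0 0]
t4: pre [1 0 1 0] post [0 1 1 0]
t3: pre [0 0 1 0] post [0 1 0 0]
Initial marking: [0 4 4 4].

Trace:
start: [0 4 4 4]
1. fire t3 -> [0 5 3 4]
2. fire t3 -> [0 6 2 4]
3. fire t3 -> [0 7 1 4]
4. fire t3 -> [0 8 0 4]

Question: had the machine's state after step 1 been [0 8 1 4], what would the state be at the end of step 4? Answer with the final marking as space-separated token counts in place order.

0 9 0 4

state after step 1 := [0 8 1 4]
2. fire t3 -> [0 9 0 4]
3. fire t3 -> [0 9 0 4]
4. fire t3 -> [0 9 0 4]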